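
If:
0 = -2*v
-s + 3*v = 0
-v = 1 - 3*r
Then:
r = 1/3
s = 0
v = 0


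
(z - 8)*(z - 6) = z^2 - 14*z + 48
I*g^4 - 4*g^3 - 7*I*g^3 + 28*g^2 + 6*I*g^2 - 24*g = g*(g - 6)*(g + 4*I)*(I*g - I)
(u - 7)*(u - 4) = u^2 - 11*u + 28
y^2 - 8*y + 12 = (y - 6)*(y - 2)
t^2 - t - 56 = (t - 8)*(t + 7)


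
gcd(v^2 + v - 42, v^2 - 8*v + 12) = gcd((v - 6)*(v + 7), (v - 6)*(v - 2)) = v - 6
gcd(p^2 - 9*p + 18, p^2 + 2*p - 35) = 1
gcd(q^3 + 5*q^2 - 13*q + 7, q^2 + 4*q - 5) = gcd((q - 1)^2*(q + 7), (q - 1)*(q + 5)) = q - 1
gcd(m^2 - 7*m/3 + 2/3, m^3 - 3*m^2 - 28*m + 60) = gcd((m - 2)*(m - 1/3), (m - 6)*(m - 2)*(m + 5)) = m - 2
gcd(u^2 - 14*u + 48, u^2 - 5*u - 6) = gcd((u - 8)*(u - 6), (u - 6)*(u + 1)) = u - 6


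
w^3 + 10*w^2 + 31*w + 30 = (w + 2)*(w + 3)*(w + 5)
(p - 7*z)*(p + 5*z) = p^2 - 2*p*z - 35*z^2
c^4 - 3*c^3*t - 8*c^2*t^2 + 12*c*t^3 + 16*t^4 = (c - 4*t)*(c - 2*t)*(c + t)*(c + 2*t)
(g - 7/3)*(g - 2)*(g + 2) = g^3 - 7*g^2/3 - 4*g + 28/3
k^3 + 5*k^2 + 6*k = k*(k + 2)*(k + 3)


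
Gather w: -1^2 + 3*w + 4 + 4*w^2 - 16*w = 4*w^2 - 13*w + 3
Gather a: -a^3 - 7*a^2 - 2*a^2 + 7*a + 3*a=-a^3 - 9*a^2 + 10*a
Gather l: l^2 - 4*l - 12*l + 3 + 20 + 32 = l^2 - 16*l + 55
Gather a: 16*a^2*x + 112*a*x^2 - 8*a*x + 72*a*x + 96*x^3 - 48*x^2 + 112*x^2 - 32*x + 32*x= 16*a^2*x + a*(112*x^2 + 64*x) + 96*x^3 + 64*x^2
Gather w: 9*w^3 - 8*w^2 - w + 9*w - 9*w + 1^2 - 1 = 9*w^3 - 8*w^2 - w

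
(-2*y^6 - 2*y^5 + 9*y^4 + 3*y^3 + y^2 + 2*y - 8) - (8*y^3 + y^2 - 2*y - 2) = -2*y^6 - 2*y^5 + 9*y^4 - 5*y^3 + 4*y - 6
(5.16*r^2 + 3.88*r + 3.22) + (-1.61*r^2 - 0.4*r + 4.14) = 3.55*r^2 + 3.48*r + 7.36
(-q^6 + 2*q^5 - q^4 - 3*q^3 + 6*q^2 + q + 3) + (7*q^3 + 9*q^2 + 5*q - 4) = -q^6 + 2*q^5 - q^4 + 4*q^3 + 15*q^2 + 6*q - 1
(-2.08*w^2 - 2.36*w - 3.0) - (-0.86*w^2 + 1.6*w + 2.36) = -1.22*w^2 - 3.96*w - 5.36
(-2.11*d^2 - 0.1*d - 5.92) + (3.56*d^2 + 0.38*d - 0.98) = 1.45*d^2 + 0.28*d - 6.9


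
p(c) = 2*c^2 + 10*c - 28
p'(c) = 4*c + 10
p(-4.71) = -30.73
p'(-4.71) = -8.84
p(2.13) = 2.37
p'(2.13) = 18.52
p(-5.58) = -21.53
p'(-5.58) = -12.32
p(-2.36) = -40.46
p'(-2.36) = 0.56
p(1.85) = -2.66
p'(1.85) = 17.40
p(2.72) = 14.00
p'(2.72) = 20.88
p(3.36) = 28.18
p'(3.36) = 23.44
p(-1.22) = -37.22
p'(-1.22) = 5.12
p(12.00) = 380.00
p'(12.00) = 58.00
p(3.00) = 20.00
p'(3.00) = 22.00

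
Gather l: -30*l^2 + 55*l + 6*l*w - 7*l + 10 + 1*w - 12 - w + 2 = -30*l^2 + l*(6*w + 48)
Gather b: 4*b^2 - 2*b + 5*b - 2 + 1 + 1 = 4*b^2 + 3*b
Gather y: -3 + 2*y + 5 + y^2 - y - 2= y^2 + y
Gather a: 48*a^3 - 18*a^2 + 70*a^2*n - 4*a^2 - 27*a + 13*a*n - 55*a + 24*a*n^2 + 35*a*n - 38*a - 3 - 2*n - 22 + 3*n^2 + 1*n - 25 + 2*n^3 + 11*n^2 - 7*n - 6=48*a^3 + a^2*(70*n - 22) + a*(24*n^2 + 48*n - 120) + 2*n^3 + 14*n^2 - 8*n - 56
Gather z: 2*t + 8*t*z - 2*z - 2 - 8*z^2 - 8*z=2*t - 8*z^2 + z*(8*t - 10) - 2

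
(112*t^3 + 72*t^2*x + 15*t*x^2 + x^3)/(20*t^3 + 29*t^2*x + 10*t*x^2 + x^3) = (28*t^2 + 11*t*x + x^2)/(5*t^2 + 6*t*x + x^2)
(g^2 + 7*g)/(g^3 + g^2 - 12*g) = (g + 7)/(g^2 + g - 12)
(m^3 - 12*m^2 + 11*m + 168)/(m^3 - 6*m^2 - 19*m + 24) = (m - 7)/(m - 1)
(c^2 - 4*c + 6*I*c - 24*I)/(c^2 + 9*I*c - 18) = (c - 4)/(c + 3*I)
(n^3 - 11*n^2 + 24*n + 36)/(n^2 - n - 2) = (n^2 - 12*n + 36)/(n - 2)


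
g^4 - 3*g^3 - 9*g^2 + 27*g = g*(g - 3)^2*(g + 3)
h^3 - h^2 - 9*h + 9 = (h - 3)*(h - 1)*(h + 3)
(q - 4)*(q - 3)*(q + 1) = q^3 - 6*q^2 + 5*q + 12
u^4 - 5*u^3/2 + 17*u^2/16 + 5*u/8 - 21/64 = (u - 7/4)*(u - 3/4)*(u - 1/2)*(u + 1/2)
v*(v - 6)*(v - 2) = v^3 - 8*v^2 + 12*v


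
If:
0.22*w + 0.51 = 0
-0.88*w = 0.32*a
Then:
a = 6.38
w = -2.32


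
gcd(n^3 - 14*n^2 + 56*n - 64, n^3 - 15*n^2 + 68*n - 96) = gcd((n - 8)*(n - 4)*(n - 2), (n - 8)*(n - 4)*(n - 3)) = n^2 - 12*n + 32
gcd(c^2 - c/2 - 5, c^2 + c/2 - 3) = c + 2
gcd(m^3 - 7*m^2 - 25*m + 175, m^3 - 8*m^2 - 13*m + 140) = m^2 - 12*m + 35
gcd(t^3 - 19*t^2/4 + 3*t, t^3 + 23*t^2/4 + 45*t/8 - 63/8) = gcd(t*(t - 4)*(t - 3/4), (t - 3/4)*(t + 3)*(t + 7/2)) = t - 3/4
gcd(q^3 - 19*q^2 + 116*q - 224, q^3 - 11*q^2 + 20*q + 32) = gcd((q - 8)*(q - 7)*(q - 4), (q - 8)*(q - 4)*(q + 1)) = q^2 - 12*q + 32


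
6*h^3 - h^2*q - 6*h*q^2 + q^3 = (-6*h + q)*(-h + q)*(h + q)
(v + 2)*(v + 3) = v^2 + 5*v + 6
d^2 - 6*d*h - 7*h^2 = (d - 7*h)*(d + h)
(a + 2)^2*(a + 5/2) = a^3 + 13*a^2/2 + 14*a + 10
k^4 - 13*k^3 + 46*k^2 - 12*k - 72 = (k - 6)^2*(k - 2)*(k + 1)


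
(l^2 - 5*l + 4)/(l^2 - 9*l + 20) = (l - 1)/(l - 5)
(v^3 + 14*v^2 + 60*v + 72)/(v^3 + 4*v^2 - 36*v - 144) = (v^2 + 8*v + 12)/(v^2 - 2*v - 24)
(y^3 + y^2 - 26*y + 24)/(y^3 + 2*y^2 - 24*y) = (y - 1)/y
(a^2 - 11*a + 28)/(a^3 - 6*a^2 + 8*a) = (a - 7)/(a*(a - 2))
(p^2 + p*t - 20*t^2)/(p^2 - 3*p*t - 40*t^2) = (p - 4*t)/(p - 8*t)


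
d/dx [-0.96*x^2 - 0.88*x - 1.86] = -1.92*x - 0.88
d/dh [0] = 0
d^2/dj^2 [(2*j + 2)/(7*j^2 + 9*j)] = 4*(49*j^3 + 147*j^2 + 189*j + 81)/(j^3*(343*j^3 + 1323*j^2 + 1701*j + 729))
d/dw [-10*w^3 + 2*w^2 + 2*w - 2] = -30*w^2 + 4*w + 2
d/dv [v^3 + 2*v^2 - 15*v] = 3*v^2 + 4*v - 15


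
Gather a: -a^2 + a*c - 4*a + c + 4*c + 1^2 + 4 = -a^2 + a*(c - 4) + 5*c + 5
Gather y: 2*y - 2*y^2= -2*y^2 + 2*y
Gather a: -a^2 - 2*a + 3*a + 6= -a^2 + a + 6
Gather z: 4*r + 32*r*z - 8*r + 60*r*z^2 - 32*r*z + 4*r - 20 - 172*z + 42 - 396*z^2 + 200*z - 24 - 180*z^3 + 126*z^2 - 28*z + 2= -180*z^3 + z^2*(60*r - 270)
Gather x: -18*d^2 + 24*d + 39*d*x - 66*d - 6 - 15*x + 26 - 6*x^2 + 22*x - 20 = -18*d^2 - 42*d - 6*x^2 + x*(39*d + 7)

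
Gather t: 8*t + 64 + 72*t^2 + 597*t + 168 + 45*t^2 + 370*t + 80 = 117*t^2 + 975*t + 312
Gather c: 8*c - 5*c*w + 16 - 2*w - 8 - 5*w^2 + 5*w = c*(8 - 5*w) - 5*w^2 + 3*w + 8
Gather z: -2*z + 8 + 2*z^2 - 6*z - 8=2*z^2 - 8*z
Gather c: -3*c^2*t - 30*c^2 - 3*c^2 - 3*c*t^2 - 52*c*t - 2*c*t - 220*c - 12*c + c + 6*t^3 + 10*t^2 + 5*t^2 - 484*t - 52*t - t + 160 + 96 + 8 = c^2*(-3*t - 33) + c*(-3*t^2 - 54*t - 231) + 6*t^3 + 15*t^2 - 537*t + 264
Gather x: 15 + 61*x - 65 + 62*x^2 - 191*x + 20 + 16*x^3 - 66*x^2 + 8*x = 16*x^3 - 4*x^2 - 122*x - 30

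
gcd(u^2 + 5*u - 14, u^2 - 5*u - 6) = 1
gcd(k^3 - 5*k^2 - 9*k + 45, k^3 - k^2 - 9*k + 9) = k^2 - 9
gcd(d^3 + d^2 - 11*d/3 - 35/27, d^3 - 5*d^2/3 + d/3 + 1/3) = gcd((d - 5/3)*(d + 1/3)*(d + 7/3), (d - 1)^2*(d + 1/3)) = d + 1/3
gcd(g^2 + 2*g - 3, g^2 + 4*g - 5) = g - 1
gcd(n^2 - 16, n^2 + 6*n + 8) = n + 4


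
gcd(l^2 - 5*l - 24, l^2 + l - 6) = l + 3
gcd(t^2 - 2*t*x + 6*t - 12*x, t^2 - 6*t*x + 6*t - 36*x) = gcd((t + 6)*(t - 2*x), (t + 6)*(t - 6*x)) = t + 6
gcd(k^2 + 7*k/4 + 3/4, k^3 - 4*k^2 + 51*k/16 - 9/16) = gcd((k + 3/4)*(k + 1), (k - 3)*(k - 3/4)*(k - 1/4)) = 1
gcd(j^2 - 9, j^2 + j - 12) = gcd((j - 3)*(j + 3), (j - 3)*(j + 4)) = j - 3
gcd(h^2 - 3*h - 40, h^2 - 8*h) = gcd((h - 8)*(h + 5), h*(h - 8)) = h - 8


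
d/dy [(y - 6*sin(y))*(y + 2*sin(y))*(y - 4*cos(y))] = -4*sqrt(2)*y^2*cos(y + pi/4) + 3*y^2 - 12*y*sin(2*y) - 8*sqrt(2)*y*sin(y + pi/4) + 16*y*cos(2*y) - 12*sin(y) + 8*sin(2*y) + 36*sin(3*y) + 6*cos(2*y) - 6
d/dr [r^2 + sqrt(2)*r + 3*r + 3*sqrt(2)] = 2*r + sqrt(2) + 3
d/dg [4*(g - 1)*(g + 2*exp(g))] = 8*g*exp(g) + 8*g - 4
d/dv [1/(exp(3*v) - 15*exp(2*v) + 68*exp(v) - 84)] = (-3*exp(2*v) + 30*exp(v) - 68)*exp(v)/(exp(3*v) - 15*exp(2*v) + 68*exp(v) - 84)^2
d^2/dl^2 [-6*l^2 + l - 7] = -12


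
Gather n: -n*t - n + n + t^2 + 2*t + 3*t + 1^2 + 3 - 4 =-n*t + t^2 + 5*t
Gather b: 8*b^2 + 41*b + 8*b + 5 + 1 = 8*b^2 + 49*b + 6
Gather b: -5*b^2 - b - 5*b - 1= -5*b^2 - 6*b - 1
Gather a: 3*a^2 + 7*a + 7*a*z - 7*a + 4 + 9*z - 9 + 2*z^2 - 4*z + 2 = 3*a^2 + 7*a*z + 2*z^2 + 5*z - 3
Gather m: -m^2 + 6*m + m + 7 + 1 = -m^2 + 7*m + 8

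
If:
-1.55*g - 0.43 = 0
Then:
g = -0.28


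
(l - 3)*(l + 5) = l^2 + 2*l - 15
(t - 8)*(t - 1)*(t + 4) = t^3 - 5*t^2 - 28*t + 32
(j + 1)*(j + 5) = j^2 + 6*j + 5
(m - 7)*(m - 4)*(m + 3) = m^3 - 8*m^2 - 5*m + 84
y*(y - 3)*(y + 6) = y^3 + 3*y^2 - 18*y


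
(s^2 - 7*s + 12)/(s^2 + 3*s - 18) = (s - 4)/(s + 6)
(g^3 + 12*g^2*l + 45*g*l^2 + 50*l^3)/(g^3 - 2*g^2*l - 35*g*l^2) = (g^2 + 7*g*l + 10*l^2)/(g*(g - 7*l))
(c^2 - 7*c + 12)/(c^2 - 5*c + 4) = (c - 3)/(c - 1)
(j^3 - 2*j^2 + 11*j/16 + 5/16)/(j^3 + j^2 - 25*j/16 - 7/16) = (4*j - 5)/(4*j + 7)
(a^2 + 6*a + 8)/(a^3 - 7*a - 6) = (a + 4)/(a^2 - 2*a - 3)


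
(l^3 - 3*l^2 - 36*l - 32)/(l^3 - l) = (l^2 - 4*l - 32)/(l*(l - 1))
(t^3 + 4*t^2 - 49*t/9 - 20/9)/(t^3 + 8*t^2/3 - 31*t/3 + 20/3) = (t + 1/3)/(t - 1)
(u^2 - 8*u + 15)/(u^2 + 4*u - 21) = (u - 5)/(u + 7)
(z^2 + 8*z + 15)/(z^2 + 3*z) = (z + 5)/z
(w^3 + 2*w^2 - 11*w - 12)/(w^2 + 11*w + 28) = (w^2 - 2*w - 3)/(w + 7)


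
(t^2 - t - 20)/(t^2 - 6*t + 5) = (t + 4)/(t - 1)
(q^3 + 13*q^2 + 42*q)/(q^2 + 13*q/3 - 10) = 3*q*(q + 7)/(3*q - 5)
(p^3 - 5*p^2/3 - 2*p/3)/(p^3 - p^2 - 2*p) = (p + 1/3)/(p + 1)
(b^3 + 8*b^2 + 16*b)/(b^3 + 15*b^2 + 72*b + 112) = b/(b + 7)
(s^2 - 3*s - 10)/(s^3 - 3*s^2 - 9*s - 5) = (s + 2)/(s^2 + 2*s + 1)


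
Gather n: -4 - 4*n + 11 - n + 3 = 10 - 5*n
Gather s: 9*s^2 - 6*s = 9*s^2 - 6*s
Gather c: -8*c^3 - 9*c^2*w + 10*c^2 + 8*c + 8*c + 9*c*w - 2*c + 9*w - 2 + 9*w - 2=-8*c^3 + c^2*(10 - 9*w) + c*(9*w + 14) + 18*w - 4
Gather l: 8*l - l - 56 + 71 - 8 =7*l + 7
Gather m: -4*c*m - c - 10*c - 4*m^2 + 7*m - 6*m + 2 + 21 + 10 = -11*c - 4*m^2 + m*(1 - 4*c) + 33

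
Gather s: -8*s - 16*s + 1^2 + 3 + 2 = 6 - 24*s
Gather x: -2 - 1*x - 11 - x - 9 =-2*x - 22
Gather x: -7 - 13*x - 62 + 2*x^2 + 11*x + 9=2*x^2 - 2*x - 60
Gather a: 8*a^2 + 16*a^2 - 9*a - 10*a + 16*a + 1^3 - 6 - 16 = 24*a^2 - 3*a - 21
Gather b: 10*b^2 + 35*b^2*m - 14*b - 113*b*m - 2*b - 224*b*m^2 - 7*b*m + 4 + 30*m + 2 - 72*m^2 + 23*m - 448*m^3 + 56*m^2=b^2*(35*m + 10) + b*(-224*m^2 - 120*m - 16) - 448*m^3 - 16*m^2 + 53*m + 6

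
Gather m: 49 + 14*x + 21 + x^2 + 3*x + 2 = x^2 + 17*x + 72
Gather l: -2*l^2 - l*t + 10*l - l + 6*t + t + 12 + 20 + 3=-2*l^2 + l*(9 - t) + 7*t + 35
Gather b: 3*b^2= 3*b^2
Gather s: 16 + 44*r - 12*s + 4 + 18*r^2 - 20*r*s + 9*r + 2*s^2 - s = 18*r^2 + 53*r + 2*s^2 + s*(-20*r - 13) + 20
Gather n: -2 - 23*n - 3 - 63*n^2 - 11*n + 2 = -63*n^2 - 34*n - 3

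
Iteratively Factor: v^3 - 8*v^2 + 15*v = (v)*(v^2 - 8*v + 15) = v*(v - 5)*(v - 3)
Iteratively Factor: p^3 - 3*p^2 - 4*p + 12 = (p - 2)*(p^2 - p - 6) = (p - 3)*(p - 2)*(p + 2)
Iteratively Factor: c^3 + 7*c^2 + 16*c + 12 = (c + 2)*(c^2 + 5*c + 6) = (c + 2)*(c + 3)*(c + 2)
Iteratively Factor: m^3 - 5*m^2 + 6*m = (m - 2)*(m^2 - 3*m) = (m - 3)*(m - 2)*(m)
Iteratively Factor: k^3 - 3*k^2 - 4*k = (k)*(k^2 - 3*k - 4) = k*(k + 1)*(k - 4)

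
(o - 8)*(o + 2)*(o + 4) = o^3 - 2*o^2 - 40*o - 64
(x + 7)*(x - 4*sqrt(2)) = x^2 - 4*sqrt(2)*x + 7*x - 28*sqrt(2)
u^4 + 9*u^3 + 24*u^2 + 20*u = u*(u + 2)^2*(u + 5)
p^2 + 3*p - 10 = (p - 2)*(p + 5)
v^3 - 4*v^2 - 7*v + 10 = (v - 5)*(v - 1)*(v + 2)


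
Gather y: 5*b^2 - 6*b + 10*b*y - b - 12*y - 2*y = 5*b^2 - 7*b + y*(10*b - 14)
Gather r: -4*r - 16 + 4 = -4*r - 12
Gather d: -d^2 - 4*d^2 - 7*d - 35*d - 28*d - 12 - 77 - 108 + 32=-5*d^2 - 70*d - 165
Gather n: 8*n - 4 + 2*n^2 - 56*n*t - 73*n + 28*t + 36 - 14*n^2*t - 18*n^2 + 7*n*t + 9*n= n^2*(-14*t - 16) + n*(-49*t - 56) + 28*t + 32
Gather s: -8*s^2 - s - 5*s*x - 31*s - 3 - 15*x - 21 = -8*s^2 + s*(-5*x - 32) - 15*x - 24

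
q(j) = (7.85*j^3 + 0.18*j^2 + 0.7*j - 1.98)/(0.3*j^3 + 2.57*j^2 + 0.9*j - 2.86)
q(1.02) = 6.91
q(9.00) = 13.29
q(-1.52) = -46.02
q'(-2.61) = 4.29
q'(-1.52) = -255.81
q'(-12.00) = 14.63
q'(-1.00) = -31.60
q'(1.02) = -22.20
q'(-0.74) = -8.63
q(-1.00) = 6.95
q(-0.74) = 2.49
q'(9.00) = 0.73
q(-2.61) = -20.41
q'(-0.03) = -0.07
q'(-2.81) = 5.79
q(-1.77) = -23.87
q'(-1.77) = -28.18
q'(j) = (-0.9*j^2 - 5.14*j - 0.9)*(7.85*j^3 + 0.18*j^2 + 0.7*j - 1.98)/(0.3*j^3 + 2.57*j^2 + 0.9*j - 2.86)^2 + (23.55*j^2 + 0.36*j + 0.7)/(0.3*j^3 + 2.57*j^2 + 0.9*j - 2.86) = (20.1205*j^4 + 13.71*j^3 - 67.208*j^2 + 9.1476*j - 0.22)/(0.09*j^6 + 1.542*j^5 + 7.1449*j^4 + 2.91*j^3 - 13.8904*j^2 - 5.148*j + 8.1796)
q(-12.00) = 83.65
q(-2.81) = -21.42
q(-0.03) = 0.69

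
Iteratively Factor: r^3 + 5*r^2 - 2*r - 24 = (r + 3)*(r^2 + 2*r - 8) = (r + 3)*(r + 4)*(r - 2)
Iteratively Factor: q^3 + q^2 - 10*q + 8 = (q + 4)*(q^2 - 3*q + 2) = (q - 1)*(q + 4)*(q - 2)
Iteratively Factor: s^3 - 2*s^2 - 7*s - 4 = (s + 1)*(s^2 - 3*s - 4) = (s + 1)^2*(s - 4)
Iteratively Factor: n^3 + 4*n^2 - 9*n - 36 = (n + 3)*(n^2 + n - 12) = (n + 3)*(n + 4)*(n - 3)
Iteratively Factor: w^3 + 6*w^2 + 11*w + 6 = (w + 1)*(w^2 + 5*w + 6) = (w + 1)*(w + 2)*(w + 3)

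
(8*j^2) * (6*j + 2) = 48*j^3 + 16*j^2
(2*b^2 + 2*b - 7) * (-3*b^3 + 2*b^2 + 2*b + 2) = -6*b^5 - 2*b^4 + 29*b^3 - 6*b^2 - 10*b - 14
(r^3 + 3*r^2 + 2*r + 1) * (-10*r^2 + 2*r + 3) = -10*r^5 - 28*r^4 - 11*r^3 + 3*r^2 + 8*r + 3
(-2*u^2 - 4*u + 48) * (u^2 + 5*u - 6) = -2*u^4 - 14*u^3 + 40*u^2 + 264*u - 288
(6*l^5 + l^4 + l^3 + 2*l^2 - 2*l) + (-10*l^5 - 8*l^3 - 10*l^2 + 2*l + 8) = -4*l^5 + l^4 - 7*l^3 - 8*l^2 + 8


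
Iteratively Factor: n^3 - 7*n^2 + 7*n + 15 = (n - 5)*(n^2 - 2*n - 3) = (n - 5)*(n - 3)*(n + 1)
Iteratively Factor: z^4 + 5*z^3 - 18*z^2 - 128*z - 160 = (z - 5)*(z^3 + 10*z^2 + 32*z + 32) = (z - 5)*(z + 4)*(z^2 + 6*z + 8) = (z - 5)*(z + 2)*(z + 4)*(z + 4)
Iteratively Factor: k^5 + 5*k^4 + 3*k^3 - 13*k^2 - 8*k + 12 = (k + 2)*(k^4 + 3*k^3 - 3*k^2 - 7*k + 6) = (k - 1)*(k + 2)*(k^3 + 4*k^2 + k - 6) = (k - 1)^2*(k + 2)*(k^2 + 5*k + 6) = (k - 1)^2*(k + 2)*(k + 3)*(k + 2)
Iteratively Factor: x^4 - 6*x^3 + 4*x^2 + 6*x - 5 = (x - 1)*(x^3 - 5*x^2 - x + 5) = (x - 1)^2*(x^2 - 4*x - 5) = (x - 1)^2*(x + 1)*(x - 5)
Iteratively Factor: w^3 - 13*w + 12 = (w - 3)*(w^2 + 3*w - 4) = (w - 3)*(w + 4)*(w - 1)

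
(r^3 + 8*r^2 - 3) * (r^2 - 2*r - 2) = r^5 + 6*r^4 - 18*r^3 - 19*r^2 + 6*r + 6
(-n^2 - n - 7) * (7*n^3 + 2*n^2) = -7*n^5 - 9*n^4 - 51*n^3 - 14*n^2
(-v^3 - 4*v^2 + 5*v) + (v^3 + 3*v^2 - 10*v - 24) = -v^2 - 5*v - 24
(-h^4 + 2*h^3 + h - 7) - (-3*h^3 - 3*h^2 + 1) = -h^4 + 5*h^3 + 3*h^2 + h - 8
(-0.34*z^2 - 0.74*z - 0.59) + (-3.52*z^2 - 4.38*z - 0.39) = -3.86*z^2 - 5.12*z - 0.98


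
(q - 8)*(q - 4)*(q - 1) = q^3 - 13*q^2 + 44*q - 32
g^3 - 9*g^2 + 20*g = g*(g - 5)*(g - 4)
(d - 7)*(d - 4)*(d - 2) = d^3 - 13*d^2 + 50*d - 56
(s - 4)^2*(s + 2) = s^3 - 6*s^2 + 32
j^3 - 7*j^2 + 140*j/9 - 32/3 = (j - 3)*(j - 8/3)*(j - 4/3)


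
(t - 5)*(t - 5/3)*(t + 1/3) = t^3 - 19*t^2/3 + 55*t/9 + 25/9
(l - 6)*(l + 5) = l^2 - l - 30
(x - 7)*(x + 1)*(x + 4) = x^3 - 2*x^2 - 31*x - 28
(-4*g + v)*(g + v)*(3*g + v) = -12*g^3 - 13*g^2*v + v^3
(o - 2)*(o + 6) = o^2 + 4*o - 12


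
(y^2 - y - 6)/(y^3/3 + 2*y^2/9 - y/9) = 9*(y^2 - y - 6)/(y*(3*y^2 + 2*y - 1))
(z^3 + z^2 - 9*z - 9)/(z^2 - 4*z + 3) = (z^2 + 4*z + 3)/(z - 1)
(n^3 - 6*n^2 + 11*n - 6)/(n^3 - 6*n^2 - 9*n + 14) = (n^2 - 5*n + 6)/(n^2 - 5*n - 14)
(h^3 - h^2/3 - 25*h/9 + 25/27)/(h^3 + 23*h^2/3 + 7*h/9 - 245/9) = (9*h^2 + 12*h - 5)/(3*(3*h^2 + 28*h + 49))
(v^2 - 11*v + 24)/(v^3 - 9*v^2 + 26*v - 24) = (v - 8)/(v^2 - 6*v + 8)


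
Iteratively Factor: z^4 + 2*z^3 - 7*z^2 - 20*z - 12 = (z + 2)*(z^3 - 7*z - 6) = (z + 2)^2*(z^2 - 2*z - 3) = (z + 1)*(z + 2)^2*(z - 3)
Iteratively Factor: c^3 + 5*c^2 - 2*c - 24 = (c - 2)*(c^2 + 7*c + 12) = (c - 2)*(c + 4)*(c + 3)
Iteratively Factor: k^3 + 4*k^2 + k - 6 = (k + 2)*(k^2 + 2*k - 3) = (k - 1)*(k + 2)*(k + 3)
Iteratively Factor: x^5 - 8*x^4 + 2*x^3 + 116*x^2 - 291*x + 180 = (x - 1)*(x^4 - 7*x^3 - 5*x^2 + 111*x - 180) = (x - 3)*(x - 1)*(x^3 - 4*x^2 - 17*x + 60) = (x - 5)*(x - 3)*(x - 1)*(x^2 + x - 12) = (x - 5)*(x - 3)^2*(x - 1)*(x + 4)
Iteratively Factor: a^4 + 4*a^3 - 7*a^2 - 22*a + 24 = (a - 2)*(a^3 + 6*a^2 + 5*a - 12) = (a - 2)*(a + 4)*(a^2 + 2*a - 3) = (a - 2)*(a - 1)*(a + 4)*(a + 3)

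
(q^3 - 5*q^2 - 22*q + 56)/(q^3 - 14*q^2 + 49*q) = (q^2 + 2*q - 8)/(q*(q - 7))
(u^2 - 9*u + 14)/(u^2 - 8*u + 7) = (u - 2)/(u - 1)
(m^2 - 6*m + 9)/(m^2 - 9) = (m - 3)/(m + 3)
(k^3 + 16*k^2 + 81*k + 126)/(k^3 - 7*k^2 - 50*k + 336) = (k^2 + 9*k + 18)/(k^2 - 14*k + 48)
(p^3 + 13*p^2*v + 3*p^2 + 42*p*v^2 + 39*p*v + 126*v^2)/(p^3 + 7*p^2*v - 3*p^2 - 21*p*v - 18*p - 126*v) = (p + 6*v)/(p - 6)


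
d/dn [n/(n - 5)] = -5/(n - 5)^2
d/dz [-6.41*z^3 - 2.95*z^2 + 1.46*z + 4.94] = -19.23*z^2 - 5.9*z + 1.46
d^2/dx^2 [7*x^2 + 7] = 14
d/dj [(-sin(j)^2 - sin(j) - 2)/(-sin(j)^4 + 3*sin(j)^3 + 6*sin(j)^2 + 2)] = 2*(-sin(j)^5 - sin(j)^3 + 12*sin(j)^2 + 10*sin(j) - 1)*cos(j)/(sin(j)^4 - 3*sin(j)^3 - 6*sin(j)^2 - 2)^2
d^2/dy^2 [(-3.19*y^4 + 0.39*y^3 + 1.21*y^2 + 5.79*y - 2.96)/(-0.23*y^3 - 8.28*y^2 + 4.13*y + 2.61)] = (4.44089209850063e-16*y^8 + 444.820368*y^6 - 647.089866*y^5 - 161.147172*y^4 - 287.623434000001*y^3 + 1237.667334*y^2 - 1363.366242*y + 337.251796)/(0.012167*y^9 + 1.314036*y^8 + 46.649865*y^7 + 520.058313*y^6 - 867.492219*y^5 - 98.243442*y^4 + 469.770976*y^3 + 35.657037*y^2 - 84.401919*y - 17.779581)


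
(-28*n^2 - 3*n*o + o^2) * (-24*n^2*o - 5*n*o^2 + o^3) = 672*n^4*o + 212*n^3*o^2 - 37*n^2*o^3 - 8*n*o^4 + o^5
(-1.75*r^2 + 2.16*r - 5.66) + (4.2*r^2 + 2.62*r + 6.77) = 2.45*r^2 + 4.78*r + 1.11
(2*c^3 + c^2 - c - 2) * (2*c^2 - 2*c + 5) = 4*c^5 - 2*c^4 + 6*c^3 + 3*c^2 - c - 10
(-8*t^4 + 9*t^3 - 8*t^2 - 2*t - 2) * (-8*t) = 64*t^5 - 72*t^4 + 64*t^3 + 16*t^2 + 16*t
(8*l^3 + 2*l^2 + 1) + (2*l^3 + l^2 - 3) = 10*l^3 + 3*l^2 - 2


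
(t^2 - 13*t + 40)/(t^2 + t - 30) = (t - 8)/(t + 6)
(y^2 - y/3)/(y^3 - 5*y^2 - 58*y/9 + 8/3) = 3*y/(3*y^2 - 14*y - 24)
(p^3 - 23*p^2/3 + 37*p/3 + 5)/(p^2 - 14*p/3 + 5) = (3*p^2 - 14*p - 5)/(3*p - 5)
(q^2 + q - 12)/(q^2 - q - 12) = (-q^2 - q + 12)/(-q^2 + q + 12)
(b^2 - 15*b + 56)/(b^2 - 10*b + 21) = (b - 8)/(b - 3)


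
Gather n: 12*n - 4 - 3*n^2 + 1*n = -3*n^2 + 13*n - 4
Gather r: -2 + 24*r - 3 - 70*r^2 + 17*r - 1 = -70*r^2 + 41*r - 6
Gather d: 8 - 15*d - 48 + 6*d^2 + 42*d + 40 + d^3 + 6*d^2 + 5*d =d^3 + 12*d^2 + 32*d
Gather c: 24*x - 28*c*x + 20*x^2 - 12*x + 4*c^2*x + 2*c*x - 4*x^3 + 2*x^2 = 4*c^2*x - 26*c*x - 4*x^3 + 22*x^2 + 12*x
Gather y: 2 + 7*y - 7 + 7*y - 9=14*y - 14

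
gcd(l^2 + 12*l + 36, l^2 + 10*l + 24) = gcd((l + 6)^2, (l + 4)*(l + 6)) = l + 6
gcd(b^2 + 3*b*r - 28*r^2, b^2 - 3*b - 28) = 1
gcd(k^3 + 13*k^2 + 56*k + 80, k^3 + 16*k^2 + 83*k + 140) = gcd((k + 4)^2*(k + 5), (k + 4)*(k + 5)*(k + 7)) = k^2 + 9*k + 20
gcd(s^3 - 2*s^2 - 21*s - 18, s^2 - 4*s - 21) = s + 3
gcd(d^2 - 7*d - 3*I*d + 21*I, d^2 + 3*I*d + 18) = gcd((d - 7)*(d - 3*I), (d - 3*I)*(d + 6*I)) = d - 3*I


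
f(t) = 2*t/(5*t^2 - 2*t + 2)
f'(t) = 2*t*(2 - 10*t)/(5*t^2 - 2*t + 2)^2 + 2/(5*t^2 - 2*t + 2)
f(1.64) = 0.27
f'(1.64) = -0.15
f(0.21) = 0.23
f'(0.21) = 1.10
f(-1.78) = -0.17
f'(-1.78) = -0.06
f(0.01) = 0.01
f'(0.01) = 1.02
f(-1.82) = -0.16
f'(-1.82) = -0.06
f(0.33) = 0.35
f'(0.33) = 0.82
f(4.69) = 0.09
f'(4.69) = -0.02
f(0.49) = 0.44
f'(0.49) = 0.32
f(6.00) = 0.07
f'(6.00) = -0.01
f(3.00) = 0.15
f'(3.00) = -0.05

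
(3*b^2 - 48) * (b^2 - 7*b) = 3*b^4 - 21*b^3 - 48*b^2 + 336*b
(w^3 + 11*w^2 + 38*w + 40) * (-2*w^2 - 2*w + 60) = -2*w^5 - 24*w^4 - 38*w^3 + 504*w^2 + 2200*w + 2400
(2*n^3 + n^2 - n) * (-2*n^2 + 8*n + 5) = -4*n^5 + 14*n^4 + 20*n^3 - 3*n^2 - 5*n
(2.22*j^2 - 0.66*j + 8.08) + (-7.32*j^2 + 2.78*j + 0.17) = -5.1*j^2 + 2.12*j + 8.25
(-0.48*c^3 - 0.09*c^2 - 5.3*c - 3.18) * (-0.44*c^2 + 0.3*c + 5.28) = 0.2112*c^5 - 0.1044*c^4 - 0.2294*c^3 - 0.666*c^2 - 28.938*c - 16.7904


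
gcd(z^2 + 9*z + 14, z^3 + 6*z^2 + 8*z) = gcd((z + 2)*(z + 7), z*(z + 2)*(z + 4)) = z + 2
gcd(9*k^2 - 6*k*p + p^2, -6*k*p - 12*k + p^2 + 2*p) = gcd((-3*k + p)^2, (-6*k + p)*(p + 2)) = 1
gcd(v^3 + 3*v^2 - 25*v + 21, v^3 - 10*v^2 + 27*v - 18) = v^2 - 4*v + 3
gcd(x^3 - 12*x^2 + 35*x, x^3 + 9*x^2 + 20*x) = x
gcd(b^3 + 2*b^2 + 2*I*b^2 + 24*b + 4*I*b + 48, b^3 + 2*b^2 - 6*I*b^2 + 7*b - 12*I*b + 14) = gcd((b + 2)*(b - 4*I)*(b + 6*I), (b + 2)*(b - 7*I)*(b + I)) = b + 2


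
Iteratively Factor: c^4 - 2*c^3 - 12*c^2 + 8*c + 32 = (c - 4)*(c^3 + 2*c^2 - 4*c - 8) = (c - 4)*(c + 2)*(c^2 - 4) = (c - 4)*(c + 2)^2*(c - 2)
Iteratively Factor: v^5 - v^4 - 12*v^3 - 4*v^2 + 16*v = (v)*(v^4 - v^3 - 12*v^2 - 4*v + 16) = v*(v - 4)*(v^3 + 3*v^2 - 4) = v*(v - 4)*(v + 2)*(v^2 + v - 2) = v*(v - 4)*(v + 2)^2*(v - 1)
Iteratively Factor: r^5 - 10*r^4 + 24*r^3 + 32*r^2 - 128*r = (r - 4)*(r^4 - 6*r^3 + 32*r) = (r - 4)*(r + 2)*(r^3 - 8*r^2 + 16*r) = (r - 4)^2*(r + 2)*(r^2 - 4*r) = (r - 4)^3*(r + 2)*(r)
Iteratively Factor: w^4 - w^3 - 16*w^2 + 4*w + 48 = (w + 3)*(w^3 - 4*w^2 - 4*w + 16) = (w + 2)*(w + 3)*(w^2 - 6*w + 8) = (w - 2)*(w + 2)*(w + 3)*(w - 4)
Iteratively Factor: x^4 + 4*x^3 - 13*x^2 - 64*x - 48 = (x + 3)*(x^3 + x^2 - 16*x - 16) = (x + 1)*(x + 3)*(x^2 - 16) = (x - 4)*(x + 1)*(x + 3)*(x + 4)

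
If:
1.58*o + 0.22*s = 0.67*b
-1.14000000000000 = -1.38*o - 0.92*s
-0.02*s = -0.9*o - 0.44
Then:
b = -0.43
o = -0.45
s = 1.91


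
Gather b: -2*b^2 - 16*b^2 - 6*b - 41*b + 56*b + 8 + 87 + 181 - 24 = -18*b^2 + 9*b + 252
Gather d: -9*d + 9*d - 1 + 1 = 0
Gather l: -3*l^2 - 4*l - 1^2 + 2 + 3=-3*l^2 - 4*l + 4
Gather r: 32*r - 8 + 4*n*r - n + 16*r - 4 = -n + r*(4*n + 48) - 12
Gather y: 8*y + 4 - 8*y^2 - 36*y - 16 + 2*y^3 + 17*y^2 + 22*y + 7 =2*y^3 + 9*y^2 - 6*y - 5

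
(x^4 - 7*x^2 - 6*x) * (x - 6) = x^5 - 6*x^4 - 7*x^3 + 36*x^2 + 36*x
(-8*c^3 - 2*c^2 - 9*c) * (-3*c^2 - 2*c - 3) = 24*c^5 + 22*c^4 + 55*c^3 + 24*c^2 + 27*c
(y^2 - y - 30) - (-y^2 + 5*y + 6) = 2*y^2 - 6*y - 36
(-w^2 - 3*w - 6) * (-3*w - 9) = 3*w^3 + 18*w^2 + 45*w + 54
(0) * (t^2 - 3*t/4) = 0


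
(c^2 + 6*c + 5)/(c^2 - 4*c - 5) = (c + 5)/(c - 5)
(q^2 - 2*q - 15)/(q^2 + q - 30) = (q + 3)/(q + 6)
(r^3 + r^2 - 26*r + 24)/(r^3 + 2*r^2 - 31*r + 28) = (r + 6)/(r + 7)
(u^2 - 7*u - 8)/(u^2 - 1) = (u - 8)/(u - 1)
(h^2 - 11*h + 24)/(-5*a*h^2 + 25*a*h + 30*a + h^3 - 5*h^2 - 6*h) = (-h^2 + 11*h - 24)/(5*a*h^2 - 25*a*h - 30*a - h^3 + 5*h^2 + 6*h)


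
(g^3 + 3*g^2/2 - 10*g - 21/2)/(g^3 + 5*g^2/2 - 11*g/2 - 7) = (g - 3)/(g - 2)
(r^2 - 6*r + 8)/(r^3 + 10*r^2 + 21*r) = (r^2 - 6*r + 8)/(r*(r^2 + 10*r + 21))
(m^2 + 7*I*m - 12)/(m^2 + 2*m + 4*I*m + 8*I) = (m + 3*I)/(m + 2)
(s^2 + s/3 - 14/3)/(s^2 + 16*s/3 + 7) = (s - 2)/(s + 3)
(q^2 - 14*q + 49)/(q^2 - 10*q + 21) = (q - 7)/(q - 3)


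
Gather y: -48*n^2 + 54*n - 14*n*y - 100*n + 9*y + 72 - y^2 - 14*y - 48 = -48*n^2 - 46*n - y^2 + y*(-14*n - 5) + 24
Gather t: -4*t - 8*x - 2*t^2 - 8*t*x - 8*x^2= -2*t^2 + t*(-8*x - 4) - 8*x^2 - 8*x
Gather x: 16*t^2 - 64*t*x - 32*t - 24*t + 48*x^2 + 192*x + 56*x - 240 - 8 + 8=16*t^2 - 56*t + 48*x^2 + x*(248 - 64*t) - 240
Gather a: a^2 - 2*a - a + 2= a^2 - 3*a + 2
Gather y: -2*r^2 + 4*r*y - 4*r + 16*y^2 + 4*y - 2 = -2*r^2 - 4*r + 16*y^2 + y*(4*r + 4) - 2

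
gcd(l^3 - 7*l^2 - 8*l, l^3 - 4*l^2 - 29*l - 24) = l^2 - 7*l - 8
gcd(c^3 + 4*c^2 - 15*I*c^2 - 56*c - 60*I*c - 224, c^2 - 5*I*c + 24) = c - 8*I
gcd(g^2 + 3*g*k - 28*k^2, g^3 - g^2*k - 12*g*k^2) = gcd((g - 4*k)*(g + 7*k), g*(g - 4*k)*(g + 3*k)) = g - 4*k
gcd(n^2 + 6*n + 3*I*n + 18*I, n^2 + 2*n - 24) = n + 6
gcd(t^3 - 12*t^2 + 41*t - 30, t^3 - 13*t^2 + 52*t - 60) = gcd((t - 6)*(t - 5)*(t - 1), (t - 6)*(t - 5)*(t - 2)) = t^2 - 11*t + 30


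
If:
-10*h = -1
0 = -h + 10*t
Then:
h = 1/10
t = 1/100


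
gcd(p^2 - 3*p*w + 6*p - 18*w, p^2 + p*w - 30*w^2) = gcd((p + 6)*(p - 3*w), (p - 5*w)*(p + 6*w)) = 1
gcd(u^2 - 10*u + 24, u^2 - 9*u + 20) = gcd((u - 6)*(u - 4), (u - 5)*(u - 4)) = u - 4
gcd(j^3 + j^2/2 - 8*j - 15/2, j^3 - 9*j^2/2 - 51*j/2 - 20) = j^2 + 7*j/2 + 5/2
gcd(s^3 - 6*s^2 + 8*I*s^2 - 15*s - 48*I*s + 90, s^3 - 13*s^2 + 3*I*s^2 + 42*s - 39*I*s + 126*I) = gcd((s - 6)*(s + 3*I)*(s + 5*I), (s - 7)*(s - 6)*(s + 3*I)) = s^2 + s*(-6 + 3*I) - 18*I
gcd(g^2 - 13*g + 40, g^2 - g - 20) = g - 5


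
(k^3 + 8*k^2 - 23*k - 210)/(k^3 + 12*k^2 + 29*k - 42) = (k - 5)/(k - 1)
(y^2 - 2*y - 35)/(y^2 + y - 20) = (y - 7)/(y - 4)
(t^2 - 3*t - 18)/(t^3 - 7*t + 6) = (t - 6)/(t^2 - 3*t + 2)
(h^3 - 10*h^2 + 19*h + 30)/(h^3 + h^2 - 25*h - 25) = (h - 6)/(h + 5)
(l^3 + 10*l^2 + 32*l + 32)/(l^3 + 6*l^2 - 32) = (l + 2)/(l - 2)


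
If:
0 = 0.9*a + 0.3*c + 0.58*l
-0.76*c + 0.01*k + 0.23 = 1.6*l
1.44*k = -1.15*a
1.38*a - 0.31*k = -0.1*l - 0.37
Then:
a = -0.16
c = 2.54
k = 0.13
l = -1.06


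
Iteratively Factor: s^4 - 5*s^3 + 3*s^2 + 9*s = (s - 3)*(s^3 - 2*s^2 - 3*s) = (s - 3)*(s + 1)*(s^2 - 3*s) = (s - 3)^2*(s + 1)*(s)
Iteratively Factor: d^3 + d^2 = (d + 1)*(d^2) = d*(d + 1)*(d)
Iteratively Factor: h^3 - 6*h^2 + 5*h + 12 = (h - 4)*(h^2 - 2*h - 3) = (h - 4)*(h - 3)*(h + 1)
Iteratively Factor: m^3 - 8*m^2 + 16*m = (m)*(m^2 - 8*m + 16) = m*(m - 4)*(m - 4)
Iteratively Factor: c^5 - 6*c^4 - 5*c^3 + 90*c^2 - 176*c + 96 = (c - 1)*(c^4 - 5*c^3 - 10*c^2 + 80*c - 96) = (c - 1)*(c + 4)*(c^3 - 9*c^2 + 26*c - 24) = (c - 2)*(c - 1)*(c + 4)*(c^2 - 7*c + 12) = (c - 3)*(c - 2)*(c - 1)*(c + 4)*(c - 4)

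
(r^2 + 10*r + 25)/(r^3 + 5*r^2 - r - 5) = (r + 5)/(r^2 - 1)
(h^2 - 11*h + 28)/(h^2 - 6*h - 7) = (h - 4)/(h + 1)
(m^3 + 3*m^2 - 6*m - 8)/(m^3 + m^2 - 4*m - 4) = (m + 4)/(m + 2)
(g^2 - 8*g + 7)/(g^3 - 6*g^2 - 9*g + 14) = 1/(g + 2)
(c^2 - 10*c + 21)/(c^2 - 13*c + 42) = (c - 3)/(c - 6)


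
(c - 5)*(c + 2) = c^2 - 3*c - 10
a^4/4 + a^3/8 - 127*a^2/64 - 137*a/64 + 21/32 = (a/4 + 1/2)*(a - 3)*(a - 1/4)*(a + 7/4)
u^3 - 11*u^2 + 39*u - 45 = (u - 5)*(u - 3)^2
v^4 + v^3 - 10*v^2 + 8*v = v*(v - 2)*(v - 1)*(v + 4)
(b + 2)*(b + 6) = b^2 + 8*b + 12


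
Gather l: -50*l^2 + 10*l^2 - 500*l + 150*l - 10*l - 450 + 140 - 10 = -40*l^2 - 360*l - 320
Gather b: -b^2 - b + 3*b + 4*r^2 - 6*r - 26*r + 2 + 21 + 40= -b^2 + 2*b + 4*r^2 - 32*r + 63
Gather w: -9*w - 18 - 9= -9*w - 27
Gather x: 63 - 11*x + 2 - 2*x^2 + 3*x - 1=-2*x^2 - 8*x + 64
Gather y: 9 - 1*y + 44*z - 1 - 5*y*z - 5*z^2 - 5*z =y*(-5*z - 1) - 5*z^2 + 39*z + 8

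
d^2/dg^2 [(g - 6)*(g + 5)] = 2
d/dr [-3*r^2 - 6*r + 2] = -6*r - 6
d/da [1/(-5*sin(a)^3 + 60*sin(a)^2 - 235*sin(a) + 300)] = (3*sin(a)^2 - 24*sin(a) + 47)*cos(a)/(5*(sin(a)^3 - 12*sin(a)^2 + 47*sin(a) - 60)^2)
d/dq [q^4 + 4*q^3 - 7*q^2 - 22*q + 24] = 4*q^3 + 12*q^2 - 14*q - 22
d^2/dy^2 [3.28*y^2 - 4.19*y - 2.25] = 6.56000000000000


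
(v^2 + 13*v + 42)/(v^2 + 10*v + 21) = (v + 6)/(v + 3)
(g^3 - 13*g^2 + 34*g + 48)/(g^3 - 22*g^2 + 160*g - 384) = (g + 1)/(g - 8)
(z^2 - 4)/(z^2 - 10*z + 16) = (z + 2)/(z - 8)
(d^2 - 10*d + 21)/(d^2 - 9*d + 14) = (d - 3)/(d - 2)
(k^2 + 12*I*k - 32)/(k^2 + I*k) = (k^2 + 12*I*k - 32)/(k*(k + I))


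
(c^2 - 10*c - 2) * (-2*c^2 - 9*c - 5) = -2*c^4 + 11*c^3 + 89*c^2 + 68*c + 10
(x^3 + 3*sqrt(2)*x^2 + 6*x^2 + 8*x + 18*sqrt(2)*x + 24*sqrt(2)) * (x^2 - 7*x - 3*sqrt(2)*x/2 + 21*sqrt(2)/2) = x^5 - x^4 + 3*sqrt(2)*x^4/2 - 43*x^3 - 3*sqrt(2)*x^3/2 - 51*sqrt(2)*x^2 - 47*x^2 - 84*sqrt(2)*x + 306*x + 504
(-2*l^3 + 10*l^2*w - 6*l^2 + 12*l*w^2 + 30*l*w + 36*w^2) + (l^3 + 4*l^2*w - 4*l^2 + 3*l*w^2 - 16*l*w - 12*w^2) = -l^3 + 14*l^2*w - 10*l^2 + 15*l*w^2 + 14*l*w + 24*w^2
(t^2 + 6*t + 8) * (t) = t^3 + 6*t^2 + 8*t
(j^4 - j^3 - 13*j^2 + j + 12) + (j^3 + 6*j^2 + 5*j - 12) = j^4 - 7*j^2 + 6*j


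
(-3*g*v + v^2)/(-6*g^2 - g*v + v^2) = v/(2*g + v)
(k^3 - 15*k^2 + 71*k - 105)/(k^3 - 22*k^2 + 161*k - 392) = (k^2 - 8*k + 15)/(k^2 - 15*k + 56)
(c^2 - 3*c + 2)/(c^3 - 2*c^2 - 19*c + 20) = (c - 2)/(c^2 - c - 20)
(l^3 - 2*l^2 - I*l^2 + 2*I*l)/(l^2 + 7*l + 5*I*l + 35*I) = l*(l^2 - l*(2 + I) + 2*I)/(l^2 + l*(7 + 5*I) + 35*I)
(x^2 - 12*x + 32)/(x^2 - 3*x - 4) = (x - 8)/(x + 1)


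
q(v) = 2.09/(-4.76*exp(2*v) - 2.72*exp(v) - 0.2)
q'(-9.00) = 0.02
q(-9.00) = -10.43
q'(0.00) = 0.43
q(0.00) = -0.27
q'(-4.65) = 1.10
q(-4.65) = -9.23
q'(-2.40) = 2.88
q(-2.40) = -4.30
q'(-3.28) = 2.53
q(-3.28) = -6.76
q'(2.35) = 0.01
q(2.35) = -0.00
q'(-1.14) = 1.59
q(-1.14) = -1.34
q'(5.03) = 0.00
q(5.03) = -0.00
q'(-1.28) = 1.78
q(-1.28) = -1.58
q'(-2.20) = 2.79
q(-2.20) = -3.73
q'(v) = 2.09*(9.52*exp(2*v) + 2.72*exp(v))/(-4.76*exp(2*v) - 2.72*exp(v) - 0.2)^2 = (19.8968*exp(v) + 5.6848)*exp(v)/(4.76*exp(2*v) + 2.72*exp(v) + 0.2)^2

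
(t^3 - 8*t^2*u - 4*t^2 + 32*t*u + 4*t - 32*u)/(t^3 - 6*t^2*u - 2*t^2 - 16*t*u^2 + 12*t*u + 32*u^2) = (t - 2)/(t + 2*u)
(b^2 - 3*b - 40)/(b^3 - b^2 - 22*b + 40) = (b - 8)/(b^2 - 6*b + 8)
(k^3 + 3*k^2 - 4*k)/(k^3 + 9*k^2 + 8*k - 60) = k*(k^2 + 3*k - 4)/(k^3 + 9*k^2 + 8*k - 60)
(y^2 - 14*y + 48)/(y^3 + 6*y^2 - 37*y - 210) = (y - 8)/(y^2 + 12*y + 35)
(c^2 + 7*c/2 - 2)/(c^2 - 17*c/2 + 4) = (c + 4)/(c - 8)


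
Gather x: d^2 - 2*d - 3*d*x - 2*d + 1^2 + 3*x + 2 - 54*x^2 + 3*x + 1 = d^2 - 4*d - 54*x^2 + x*(6 - 3*d) + 4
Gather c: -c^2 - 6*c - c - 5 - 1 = -c^2 - 7*c - 6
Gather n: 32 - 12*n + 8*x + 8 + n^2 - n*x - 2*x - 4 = n^2 + n*(-x - 12) + 6*x + 36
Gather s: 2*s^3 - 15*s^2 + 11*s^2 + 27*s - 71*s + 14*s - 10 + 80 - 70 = 2*s^3 - 4*s^2 - 30*s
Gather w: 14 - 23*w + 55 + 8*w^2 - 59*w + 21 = 8*w^2 - 82*w + 90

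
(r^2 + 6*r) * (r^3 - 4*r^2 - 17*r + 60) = r^5 + 2*r^4 - 41*r^3 - 42*r^2 + 360*r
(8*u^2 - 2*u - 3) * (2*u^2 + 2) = 16*u^4 - 4*u^3 + 10*u^2 - 4*u - 6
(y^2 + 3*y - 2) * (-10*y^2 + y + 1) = -10*y^4 - 29*y^3 + 24*y^2 + y - 2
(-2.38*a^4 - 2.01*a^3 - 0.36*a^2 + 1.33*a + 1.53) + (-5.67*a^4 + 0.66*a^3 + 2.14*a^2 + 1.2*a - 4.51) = -8.05*a^4 - 1.35*a^3 + 1.78*a^2 + 2.53*a - 2.98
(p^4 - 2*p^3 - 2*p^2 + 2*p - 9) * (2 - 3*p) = -3*p^5 + 8*p^4 + 2*p^3 - 10*p^2 + 31*p - 18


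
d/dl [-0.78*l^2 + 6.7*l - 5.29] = 6.7 - 1.56*l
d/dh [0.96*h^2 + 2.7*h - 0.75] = 1.92*h + 2.7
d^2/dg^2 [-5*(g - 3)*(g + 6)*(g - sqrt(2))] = -30*g - 30 + 10*sqrt(2)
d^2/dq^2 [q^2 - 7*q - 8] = 2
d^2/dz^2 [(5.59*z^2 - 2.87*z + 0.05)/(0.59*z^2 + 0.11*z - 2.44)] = (-2.723676*z^3 + 48.388614*z^2 - 24.770442*z + 65.165802)/(0.205379*z^6 + 0.114873*z^5 - 2.526675*z^4 - 0.948805*z^3 + 10.4493*z^2 + 1.964688*z - 14.526784)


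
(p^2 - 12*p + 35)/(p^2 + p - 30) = (p - 7)/(p + 6)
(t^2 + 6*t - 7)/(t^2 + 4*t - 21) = (t - 1)/(t - 3)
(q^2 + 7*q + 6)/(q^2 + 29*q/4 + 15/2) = 4*(q + 1)/(4*q + 5)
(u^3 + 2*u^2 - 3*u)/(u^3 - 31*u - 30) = u*(-u^2 - 2*u + 3)/(-u^3 + 31*u + 30)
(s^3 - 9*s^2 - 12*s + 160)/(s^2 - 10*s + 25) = (s^2 - 4*s - 32)/(s - 5)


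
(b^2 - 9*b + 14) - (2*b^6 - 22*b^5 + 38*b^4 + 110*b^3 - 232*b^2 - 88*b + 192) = -2*b^6 + 22*b^5 - 38*b^4 - 110*b^3 + 233*b^2 + 79*b - 178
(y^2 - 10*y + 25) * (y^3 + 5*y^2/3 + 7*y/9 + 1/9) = y^5 - 25*y^4/3 + 82*y^3/9 + 34*y^2 + 55*y/3 + 25/9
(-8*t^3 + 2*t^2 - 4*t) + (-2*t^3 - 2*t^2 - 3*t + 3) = -10*t^3 - 7*t + 3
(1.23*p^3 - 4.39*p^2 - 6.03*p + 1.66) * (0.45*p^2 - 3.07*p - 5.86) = 0.5535*p^5 - 5.7516*p^4 + 3.556*p^3 + 44.9845*p^2 + 30.2396*p - 9.7276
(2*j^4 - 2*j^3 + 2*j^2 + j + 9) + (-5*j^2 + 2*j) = 2*j^4 - 2*j^3 - 3*j^2 + 3*j + 9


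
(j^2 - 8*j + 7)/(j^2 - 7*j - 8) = (-j^2 + 8*j - 7)/(-j^2 + 7*j + 8)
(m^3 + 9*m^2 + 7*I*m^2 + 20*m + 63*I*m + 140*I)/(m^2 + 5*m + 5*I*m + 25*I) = (m^2 + m*(4 + 7*I) + 28*I)/(m + 5*I)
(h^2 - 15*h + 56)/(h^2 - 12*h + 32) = (h - 7)/(h - 4)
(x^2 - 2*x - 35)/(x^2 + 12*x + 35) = (x - 7)/(x + 7)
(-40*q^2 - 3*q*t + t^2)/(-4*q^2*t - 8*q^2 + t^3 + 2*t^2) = (40*q^2 + 3*q*t - t^2)/(4*q^2*t + 8*q^2 - t^3 - 2*t^2)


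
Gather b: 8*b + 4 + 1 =8*b + 5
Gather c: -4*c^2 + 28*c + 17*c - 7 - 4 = -4*c^2 + 45*c - 11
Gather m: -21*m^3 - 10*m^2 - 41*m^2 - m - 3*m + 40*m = -21*m^3 - 51*m^2 + 36*m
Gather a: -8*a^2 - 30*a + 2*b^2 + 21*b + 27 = -8*a^2 - 30*a + 2*b^2 + 21*b + 27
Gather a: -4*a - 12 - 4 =-4*a - 16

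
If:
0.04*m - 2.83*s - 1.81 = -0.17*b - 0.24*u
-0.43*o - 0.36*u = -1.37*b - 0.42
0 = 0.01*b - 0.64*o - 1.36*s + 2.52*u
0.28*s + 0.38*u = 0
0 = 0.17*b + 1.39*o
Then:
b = -0.29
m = 45.89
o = 0.04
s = -0.01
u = 0.01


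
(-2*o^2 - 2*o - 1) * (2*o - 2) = -4*o^3 + 2*o + 2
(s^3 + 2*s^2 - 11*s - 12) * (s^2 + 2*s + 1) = s^5 + 4*s^4 - 6*s^3 - 32*s^2 - 35*s - 12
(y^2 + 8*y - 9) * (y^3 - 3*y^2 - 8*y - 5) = y^5 + 5*y^4 - 41*y^3 - 42*y^2 + 32*y + 45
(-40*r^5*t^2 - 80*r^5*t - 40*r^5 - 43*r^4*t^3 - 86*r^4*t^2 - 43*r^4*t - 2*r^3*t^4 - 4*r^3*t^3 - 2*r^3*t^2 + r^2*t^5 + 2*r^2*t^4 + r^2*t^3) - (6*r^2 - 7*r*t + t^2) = -40*r^5*t^2 - 80*r^5*t - 40*r^5 - 43*r^4*t^3 - 86*r^4*t^2 - 43*r^4*t - 2*r^3*t^4 - 4*r^3*t^3 - 2*r^3*t^2 + r^2*t^5 + 2*r^2*t^4 + r^2*t^3 - 6*r^2 + 7*r*t - t^2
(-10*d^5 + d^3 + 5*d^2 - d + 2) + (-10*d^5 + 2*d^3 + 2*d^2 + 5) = -20*d^5 + 3*d^3 + 7*d^2 - d + 7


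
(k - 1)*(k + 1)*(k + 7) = k^3 + 7*k^2 - k - 7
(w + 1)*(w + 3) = w^2 + 4*w + 3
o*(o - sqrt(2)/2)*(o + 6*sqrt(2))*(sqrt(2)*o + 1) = sqrt(2)*o^4 + 12*o^3 - sqrt(2)*o^2/2 - 6*o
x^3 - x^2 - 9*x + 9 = (x - 3)*(x - 1)*(x + 3)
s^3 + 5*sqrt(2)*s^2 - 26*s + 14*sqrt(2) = (s - sqrt(2))^2*(s + 7*sqrt(2))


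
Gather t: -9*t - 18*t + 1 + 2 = 3 - 27*t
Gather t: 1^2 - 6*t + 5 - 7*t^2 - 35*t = -7*t^2 - 41*t + 6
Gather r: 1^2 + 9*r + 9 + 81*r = 90*r + 10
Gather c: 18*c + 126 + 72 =18*c + 198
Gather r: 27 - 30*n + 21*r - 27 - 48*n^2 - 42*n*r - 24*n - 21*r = -48*n^2 - 42*n*r - 54*n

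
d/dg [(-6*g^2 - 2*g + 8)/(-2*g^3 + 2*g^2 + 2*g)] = (-3*g^4 - 2*g^3 + 10*g^2 - 8*g - 4)/(g^2*(g^4 - 2*g^3 - g^2 + 2*g + 1))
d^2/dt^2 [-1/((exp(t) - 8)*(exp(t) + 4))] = 4*(-exp(3*t) + 3*exp(2*t) - 36*exp(t) + 32)*exp(t)/(exp(6*t) - 12*exp(5*t) - 48*exp(4*t) + 704*exp(3*t) + 1536*exp(2*t) - 12288*exp(t) - 32768)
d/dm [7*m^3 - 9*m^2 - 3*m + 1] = 21*m^2 - 18*m - 3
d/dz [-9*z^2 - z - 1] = -18*z - 1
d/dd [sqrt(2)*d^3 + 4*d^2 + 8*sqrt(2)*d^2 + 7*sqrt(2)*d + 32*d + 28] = 3*sqrt(2)*d^2 + 8*d + 16*sqrt(2)*d + 7*sqrt(2) + 32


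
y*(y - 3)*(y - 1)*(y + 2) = y^4 - 2*y^3 - 5*y^2 + 6*y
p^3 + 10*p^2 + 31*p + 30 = (p + 2)*(p + 3)*(p + 5)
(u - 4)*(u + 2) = u^2 - 2*u - 8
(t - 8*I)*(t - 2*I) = t^2 - 10*I*t - 16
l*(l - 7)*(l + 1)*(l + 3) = l^4 - 3*l^3 - 25*l^2 - 21*l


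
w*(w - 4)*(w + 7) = w^3 + 3*w^2 - 28*w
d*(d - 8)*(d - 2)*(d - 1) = d^4 - 11*d^3 + 26*d^2 - 16*d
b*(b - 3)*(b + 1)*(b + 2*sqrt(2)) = b^4 - 2*b^3 + 2*sqrt(2)*b^3 - 4*sqrt(2)*b^2 - 3*b^2 - 6*sqrt(2)*b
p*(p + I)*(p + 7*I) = p^3 + 8*I*p^2 - 7*p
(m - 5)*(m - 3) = m^2 - 8*m + 15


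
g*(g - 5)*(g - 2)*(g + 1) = g^4 - 6*g^3 + 3*g^2 + 10*g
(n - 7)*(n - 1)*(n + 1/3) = n^3 - 23*n^2/3 + 13*n/3 + 7/3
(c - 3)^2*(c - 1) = c^3 - 7*c^2 + 15*c - 9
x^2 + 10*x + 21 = (x + 3)*(x + 7)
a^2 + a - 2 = (a - 1)*(a + 2)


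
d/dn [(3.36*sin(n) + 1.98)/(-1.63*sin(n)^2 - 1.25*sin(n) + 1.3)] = (5.4768*sin(n)^2 + 6.4548*sin(n) + 6.843)*cos(n)/(2.6569*sin(n)^4 + 4.075*sin(n)^3 - 2.6755*sin(n)^2 - 3.25*sin(n) + 1.69)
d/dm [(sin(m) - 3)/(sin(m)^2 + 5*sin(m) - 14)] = (6*sin(m) + cos(m)^2)*cos(m)/(sin(m)^2 + 5*sin(m) - 14)^2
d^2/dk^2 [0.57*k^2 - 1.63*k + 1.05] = 1.14000000000000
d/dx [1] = 0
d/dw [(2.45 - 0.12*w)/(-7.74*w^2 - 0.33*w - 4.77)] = (-0.9288*w^2 + 37.926*w + 1.3809)/(59.9076*w^4 + 5.1084*w^3 + 73.9485*w^2 + 3.1482*w + 22.7529)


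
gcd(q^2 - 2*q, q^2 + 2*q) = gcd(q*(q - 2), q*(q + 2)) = q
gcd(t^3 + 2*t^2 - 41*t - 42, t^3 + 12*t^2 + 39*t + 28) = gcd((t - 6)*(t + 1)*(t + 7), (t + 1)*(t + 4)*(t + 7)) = t^2 + 8*t + 7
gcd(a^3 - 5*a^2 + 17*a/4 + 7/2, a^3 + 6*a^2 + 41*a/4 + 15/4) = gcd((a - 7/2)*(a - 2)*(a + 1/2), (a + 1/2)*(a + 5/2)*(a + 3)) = a + 1/2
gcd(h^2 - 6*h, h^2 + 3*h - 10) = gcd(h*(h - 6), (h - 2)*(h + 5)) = 1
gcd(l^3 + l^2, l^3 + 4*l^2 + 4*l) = l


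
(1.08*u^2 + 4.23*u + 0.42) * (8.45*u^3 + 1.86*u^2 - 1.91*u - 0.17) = 9.126*u^5 + 37.7523*u^4 + 9.354*u^3 - 7.4817*u^2 - 1.5213*u - 0.0714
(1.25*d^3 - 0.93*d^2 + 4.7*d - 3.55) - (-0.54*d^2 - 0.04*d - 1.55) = 1.25*d^3 - 0.39*d^2 + 4.74*d - 2.0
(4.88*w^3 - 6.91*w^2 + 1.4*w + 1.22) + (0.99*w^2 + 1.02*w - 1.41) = 4.88*w^3 - 5.92*w^2 + 2.42*w - 0.19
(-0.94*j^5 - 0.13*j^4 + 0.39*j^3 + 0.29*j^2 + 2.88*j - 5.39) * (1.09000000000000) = -1.0246*j^5 - 0.1417*j^4 + 0.4251*j^3 + 0.3161*j^2 + 3.1392*j - 5.8751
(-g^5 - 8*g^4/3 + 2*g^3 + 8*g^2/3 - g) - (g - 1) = -g^5 - 8*g^4/3 + 2*g^3 + 8*g^2/3 - 2*g + 1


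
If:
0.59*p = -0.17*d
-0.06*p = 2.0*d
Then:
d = 0.00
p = 0.00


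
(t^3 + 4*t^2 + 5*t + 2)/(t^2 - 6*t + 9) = (t^3 + 4*t^2 + 5*t + 2)/(t^2 - 6*t + 9)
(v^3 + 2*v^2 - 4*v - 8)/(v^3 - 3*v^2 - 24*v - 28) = (v - 2)/(v - 7)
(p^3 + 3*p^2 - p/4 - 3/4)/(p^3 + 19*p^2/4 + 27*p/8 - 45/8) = 2*(4*p^2 - 1)/(8*p^2 + 14*p - 15)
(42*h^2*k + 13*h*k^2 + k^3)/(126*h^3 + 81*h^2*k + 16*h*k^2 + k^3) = k/(3*h + k)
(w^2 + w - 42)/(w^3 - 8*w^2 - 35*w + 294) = (w^2 + w - 42)/(w^3 - 8*w^2 - 35*w + 294)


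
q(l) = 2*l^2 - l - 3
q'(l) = 4*l - 1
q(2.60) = 7.92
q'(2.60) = 9.40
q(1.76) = 1.44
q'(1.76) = 6.04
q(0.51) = -2.99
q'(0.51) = 1.04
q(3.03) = 12.33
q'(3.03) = 11.12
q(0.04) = -3.04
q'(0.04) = -0.84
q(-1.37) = 2.12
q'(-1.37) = -6.48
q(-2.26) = 9.48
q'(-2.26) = -10.04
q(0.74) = -2.64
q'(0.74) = 1.96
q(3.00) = 12.00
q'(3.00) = 11.00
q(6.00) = 63.00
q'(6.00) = 23.00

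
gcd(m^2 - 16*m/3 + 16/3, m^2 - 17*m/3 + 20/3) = m - 4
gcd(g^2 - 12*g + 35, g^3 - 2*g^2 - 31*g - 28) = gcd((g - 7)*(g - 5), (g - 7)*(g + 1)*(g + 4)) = g - 7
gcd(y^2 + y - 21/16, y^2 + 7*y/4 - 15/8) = y - 3/4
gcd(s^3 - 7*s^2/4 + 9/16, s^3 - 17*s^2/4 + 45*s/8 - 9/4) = s^2 - 9*s/4 + 9/8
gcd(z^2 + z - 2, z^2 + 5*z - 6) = z - 1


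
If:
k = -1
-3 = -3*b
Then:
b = 1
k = -1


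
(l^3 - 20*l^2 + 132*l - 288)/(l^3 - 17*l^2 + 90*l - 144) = (l - 6)/(l - 3)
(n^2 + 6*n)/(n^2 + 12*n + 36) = n/(n + 6)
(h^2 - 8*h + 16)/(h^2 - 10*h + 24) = (h - 4)/(h - 6)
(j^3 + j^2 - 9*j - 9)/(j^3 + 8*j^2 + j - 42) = (j^2 - 2*j - 3)/(j^2 + 5*j - 14)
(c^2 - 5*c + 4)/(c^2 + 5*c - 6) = (c - 4)/(c + 6)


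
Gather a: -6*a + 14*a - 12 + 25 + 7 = 8*a + 20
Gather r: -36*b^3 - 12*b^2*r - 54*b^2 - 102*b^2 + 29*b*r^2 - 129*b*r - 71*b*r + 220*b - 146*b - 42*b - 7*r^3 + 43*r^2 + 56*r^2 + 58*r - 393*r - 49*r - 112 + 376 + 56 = -36*b^3 - 156*b^2 + 32*b - 7*r^3 + r^2*(29*b + 99) + r*(-12*b^2 - 200*b - 384) + 320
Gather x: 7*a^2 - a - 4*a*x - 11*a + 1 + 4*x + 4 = 7*a^2 - 12*a + x*(4 - 4*a) + 5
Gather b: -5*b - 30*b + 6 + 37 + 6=49 - 35*b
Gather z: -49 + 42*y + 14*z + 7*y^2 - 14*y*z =7*y^2 + 42*y + z*(14 - 14*y) - 49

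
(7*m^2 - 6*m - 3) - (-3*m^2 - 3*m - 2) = 10*m^2 - 3*m - 1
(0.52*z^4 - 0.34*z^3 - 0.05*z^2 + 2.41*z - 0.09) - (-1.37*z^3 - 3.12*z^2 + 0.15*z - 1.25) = 0.52*z^4 + 1.03*z^3 + 3.07*z^2 + 2.26*z + 1.16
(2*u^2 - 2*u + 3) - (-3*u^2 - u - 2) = 5*u^2 - u + 5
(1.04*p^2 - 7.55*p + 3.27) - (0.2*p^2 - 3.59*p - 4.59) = 0.84*p^2 - 3.96*p + 7.86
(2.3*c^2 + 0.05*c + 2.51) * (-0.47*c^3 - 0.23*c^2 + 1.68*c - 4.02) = -1.081*c^5 - 0.5525*c^4 + 2.6728*c^3 - 9.7393*c^2 + 4.0158*c - 10.0902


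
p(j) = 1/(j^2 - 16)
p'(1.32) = -0.01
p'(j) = -2*j/(j^2 - 16)^2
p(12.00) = 0.01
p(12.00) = 0.01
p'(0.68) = -0.01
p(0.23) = -0.06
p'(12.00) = 0.00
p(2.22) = -0.09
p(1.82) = -0.08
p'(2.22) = -0.04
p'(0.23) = -0.00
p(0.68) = -0.06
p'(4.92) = -0.15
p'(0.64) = -0.01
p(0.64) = -0.06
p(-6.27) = 0.04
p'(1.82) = -0.02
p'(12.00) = 0.00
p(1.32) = -0.07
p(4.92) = 0.12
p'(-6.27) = 0.02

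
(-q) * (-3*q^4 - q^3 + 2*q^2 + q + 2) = 3*q^5 + q^4 - 2*q^3 - q^2 - 2*q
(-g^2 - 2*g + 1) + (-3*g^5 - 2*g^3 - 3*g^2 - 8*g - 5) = -3*g^5 - 2*g^3 - 4*g^2 - 10*g - 4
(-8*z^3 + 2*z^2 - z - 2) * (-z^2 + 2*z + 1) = 8*z^5 - 18*z^4 - 3*z^3 + 2*z^2 - 5*z - 2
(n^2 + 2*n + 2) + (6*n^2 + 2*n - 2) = 7*n^2 + 4*n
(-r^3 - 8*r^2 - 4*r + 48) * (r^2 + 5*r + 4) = -r^5 - 13*r^4 - 48*r^3 - 4*r^2 + 224*r + 192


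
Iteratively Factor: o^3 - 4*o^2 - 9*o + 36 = (o - 4)*(o^2 - 9) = (o - 4)*(o - 3)*(o + 3)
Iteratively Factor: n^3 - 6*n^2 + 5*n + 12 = (n - 3)*(n^2 - 3*n - 4) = (n - 4)*(n - 3)*(n + 1)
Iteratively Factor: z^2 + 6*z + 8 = (z + 4)*(z + 2)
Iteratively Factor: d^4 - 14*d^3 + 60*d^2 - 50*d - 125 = (d - 5)*(d^3 - 9*d^2 + 15*d + 25) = (d - 5)*(d + 1)*(d^2 - 10*d + 25) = (d - 5)^2*(d + 1)*(d - 5)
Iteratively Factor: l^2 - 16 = (l - 4)*(l + 4)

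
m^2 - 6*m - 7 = (m - 7)*(m + 1)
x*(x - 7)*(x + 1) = x^3 - 6*x^2 - 7*x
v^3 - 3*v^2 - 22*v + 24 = (v - 6)*(v - 1)*(v + 4)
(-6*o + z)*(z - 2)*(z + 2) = -6*o*z^2 + 24*o + z^3 - 4*z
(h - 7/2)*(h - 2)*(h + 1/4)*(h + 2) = h^4 - 13*h^3/4 - 39*h^2/8 + 13*h + 7/2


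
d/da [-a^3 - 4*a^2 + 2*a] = -3*a^2 - 8*a + 2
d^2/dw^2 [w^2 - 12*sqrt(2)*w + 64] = 2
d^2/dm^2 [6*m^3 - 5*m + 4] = 36*m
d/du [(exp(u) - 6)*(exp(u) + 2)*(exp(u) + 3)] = (3*exp(2*u) - 2*exp(u) - 24)*exp(u)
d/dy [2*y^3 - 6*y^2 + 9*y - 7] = 6*y^2 - 12*y + 9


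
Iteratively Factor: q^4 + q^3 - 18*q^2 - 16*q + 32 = (q + 2)*(q^3 - q^2 - 16*q + 16) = (q - 1)*(q + 2)*(q^2 - 16) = (q - 1)*(q + 2)*(q + 4)*(q - 4)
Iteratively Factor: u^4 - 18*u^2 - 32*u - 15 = (u + 3)*(u^3 - 3*u^2 - 9*u - 5) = (u - 5)*(u + 3)*(u^2 + 2*u + 1) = (u - 5)*(u + 1)*(u + 3)*(u + 1)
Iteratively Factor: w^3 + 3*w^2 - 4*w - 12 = (w + 3)*(w^2 - 4) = (w + 2)*(w + 3)*(w - 2)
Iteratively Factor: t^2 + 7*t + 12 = (t + 4)*(t + 3)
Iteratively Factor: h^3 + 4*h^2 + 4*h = (h)*(h^2 + 4*h + 4) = h*(h + 2)*(h + 2)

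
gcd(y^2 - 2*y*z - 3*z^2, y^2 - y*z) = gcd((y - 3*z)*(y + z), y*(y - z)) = 1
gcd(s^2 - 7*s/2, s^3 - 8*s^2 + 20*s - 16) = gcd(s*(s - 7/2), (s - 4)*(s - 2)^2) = 1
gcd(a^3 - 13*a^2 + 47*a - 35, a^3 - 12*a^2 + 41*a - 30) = a^2 - 6*a + 5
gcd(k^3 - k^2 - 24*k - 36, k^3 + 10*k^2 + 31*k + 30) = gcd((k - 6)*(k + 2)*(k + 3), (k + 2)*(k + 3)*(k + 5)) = k^2 + 5*k + 6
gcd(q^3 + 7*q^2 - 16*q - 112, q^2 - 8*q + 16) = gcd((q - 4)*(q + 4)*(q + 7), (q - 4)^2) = q - 4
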